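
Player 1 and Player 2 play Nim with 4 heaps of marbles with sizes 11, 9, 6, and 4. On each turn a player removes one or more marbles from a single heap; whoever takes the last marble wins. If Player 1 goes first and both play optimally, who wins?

Player 2 wins

Bitwise XOR of the heap sizes:
  1011  (11)
  1001  (9)
  0110  (6)
  0100  (4)
  ----
  0000  (0)
The nim-sum is 0, so this is a P-position: the player to move is in a losing position under optimal play; Player 1 is about to move from it and so loses — Player 2 wins.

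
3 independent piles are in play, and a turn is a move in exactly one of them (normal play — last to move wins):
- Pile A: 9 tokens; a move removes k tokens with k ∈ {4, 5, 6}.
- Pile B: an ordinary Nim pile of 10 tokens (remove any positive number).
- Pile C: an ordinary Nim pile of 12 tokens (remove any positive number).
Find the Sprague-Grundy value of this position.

Grundy values for pile A (subtraction set {4, 5, 6}):
k:     0  1  2  3  4  5  6  7  8  9
g(k):  0  0  0  0  1  1  1  1  2  2
So g(9) = 2.
Pile B is a plain Nim pile of size 10, so its Grundy value is 10.
Pile C is a plain Nim pile of size 12, so its Grundy value is 12.
By the Sprague-Grundy theorem, the Grundy value of a sum of independent games is the XOR of the component values.
Combined value = 2 ⊕ 10 ⊕ 12 = 4.

4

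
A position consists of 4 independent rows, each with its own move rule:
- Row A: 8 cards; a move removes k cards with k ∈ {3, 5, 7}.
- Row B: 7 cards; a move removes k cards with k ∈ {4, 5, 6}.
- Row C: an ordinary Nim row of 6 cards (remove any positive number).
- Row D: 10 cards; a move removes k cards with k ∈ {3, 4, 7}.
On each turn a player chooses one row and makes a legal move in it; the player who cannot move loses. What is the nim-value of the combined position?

5

For row A, compute g(0), g(1), … with moves {3, 5, 7}:
g(0) = mex{} = 0
g(1) = mex{} = 0
g(2) = mex{} = 0
g(3) = mex{0} = 1
g(4) = mex{0} = 1
g(5) = mex{0} = 1
g(6) = mex{0,1} = 2
g(7) = mex{0,1} = 2
g(8) = mex{0,1} = 2
So g(8) = 2.
For row B, compute g(0), g(1), … with moves {4, 5, 6}:
k:     0  1  2  3  4  5  6  7
g(k):  0  0  0  0  1  1  1  1
So g(7) = 1.
Row C is a plain Nim row of size 6, so its Grundy value is 6.
Grundy values for row D (subtraction set {3, 4, 7}):
g(0) = mex{} = 0
g(1) = mex{} = 0
g(2) = mex{} = 0
g(3) = mex{0} = 1
g(4) = mex{0} = 1
g(5) = mex{0} = 1
g(6) = mex{0,1} = 2
g(7) = mex{0,1} = 2
g(8) = mex{0,1} = 2
g(9) = mex{0,1,2} = 3
g(10) = mex{1,2} = 0
So g(10) = 0.
By the Sprague-Grundy theorem, the Grundy value of a sum of independent games is the XOR of the component values.
Combined value = 2 ⊕ 1 ⊕ 6 ⊕ 0 = 5.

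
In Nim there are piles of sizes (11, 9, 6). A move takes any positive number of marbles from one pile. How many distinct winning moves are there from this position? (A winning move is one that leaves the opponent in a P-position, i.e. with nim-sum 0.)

1

Nim-sum: 11 ^ 9 ^ 6 = 4.
The overall nim-sum is X = 4. A pile of size p has a winning move iff p XOR X < p (reduce it to p XOR X).
  11: 11 XOR 4 = 15 ≥ 11 — no move.
  9: 9 XOR 4 = 13 ≥ 9 — no move.
  6: 6 XOR 4 = 2 < 6 — winning move (to 2).
That gives 1 winning move.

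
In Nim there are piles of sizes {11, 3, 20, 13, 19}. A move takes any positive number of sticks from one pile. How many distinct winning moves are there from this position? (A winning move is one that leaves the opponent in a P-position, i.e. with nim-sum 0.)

3

Write each in binary and XOR column by column:
  01011  (11)
  00011  (3)
  10100  (20)
  01101  (13)
  10011  (19)
  -----
  00010  (2)
The overall nim-sum is X = 2. A pile of size p has a winning move iff p XOR X < p (reduce it to p XOR X).
  11: 11 XOR 2 = 9 < 11 — winning move (to 9).
  3: 3 XOR 2 = 1 < 3 — winning move (to 1).
  20: 20 XOR 2 = 22 ≥ 20 — no move.
  13: 13 XOR 2 = 15 ≥ 13 — no move.
  19: 19 XOR 2 = 17 < 19 — winning move (to 17).
That gives 3 winning moves.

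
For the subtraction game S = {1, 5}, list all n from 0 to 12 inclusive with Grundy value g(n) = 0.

Compute g(0), g(1), … for moves {1, 5}:
g(0) = mex{} = 0
g(1) = mex{0} = 1
g(2) = mex{1} = 0
g(3) = mex{0} = 1
g(4) = mex{1} = 0
g(5) = mex{0} = 1
g(6) = mex{1} = 0
g(7) = mex{0} = 1
g(8) = mex{1} = 0
g(9) = mex{0} = 1
g(10) = mex{1} = 0
g(11) = mex{0} = 1
g(12) = mex{1} = 0
The P-positions (g = 0) in 0..12 are 0, 2, 4, 6, 8, 10, 12.

0, 2, 4, 6, 8, 10, 12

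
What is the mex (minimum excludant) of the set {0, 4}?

1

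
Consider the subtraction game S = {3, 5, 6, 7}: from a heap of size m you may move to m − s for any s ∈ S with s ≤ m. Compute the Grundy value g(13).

1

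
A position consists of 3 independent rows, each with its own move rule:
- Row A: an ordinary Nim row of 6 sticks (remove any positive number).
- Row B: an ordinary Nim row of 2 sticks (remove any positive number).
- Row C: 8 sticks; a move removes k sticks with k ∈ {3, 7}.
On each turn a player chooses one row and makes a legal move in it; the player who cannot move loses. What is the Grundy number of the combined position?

6

Row A is a plain Nim row of size 6, so its Grundy value is 6.
Row B is a plain Nim row of size 2, so its Grundy value is 2.
Grundy values for row C (subtraction set {3, 7}):
k:     0  1  2  3  4  5  6  7  8
g(k):  0  0  0  1  1  1  0  2  2
So g(8) = 2.
By the Sprague-Grundy theorem, the Grundy value of a sum of independent games is the XOR of the component values.
Combined value = 6 XOR 2 XOR 2 = 6.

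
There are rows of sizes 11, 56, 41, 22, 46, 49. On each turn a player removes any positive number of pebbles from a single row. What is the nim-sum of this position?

19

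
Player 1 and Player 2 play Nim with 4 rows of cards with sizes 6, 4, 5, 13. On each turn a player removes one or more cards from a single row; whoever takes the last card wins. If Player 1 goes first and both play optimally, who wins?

Write each in binary and XOR column by column:
  0110  (6)
  0100  (4)
  0101  (5)
  1101  (13)
  ----
  1010  (10)
The nim-sum is 10 ≠ 0, so this is an N-position: the player to move can win; Player 1 has a winning move.

Player 1 wins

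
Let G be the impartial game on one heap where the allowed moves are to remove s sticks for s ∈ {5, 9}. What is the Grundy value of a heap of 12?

Grundy values for subtraction set {5, 9}:
k:     0  1  2  3  4  5  6  7  8  9 10 11 12
g(k):  0  0  0  0  0  1  1  1  1  1  2  2  2
So g(12) = 2.

2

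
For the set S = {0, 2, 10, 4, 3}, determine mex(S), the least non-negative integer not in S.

0 is in the set but 1 is not, so the mex is 1.

1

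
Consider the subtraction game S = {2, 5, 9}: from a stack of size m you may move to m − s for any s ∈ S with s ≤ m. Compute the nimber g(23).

Grundy values for subtraction set {2, 5, 9}:
k:     0  1  2  3  4  5  6  7  8  9 10 11 12 13 14 15 16 17 18 19 20 21 22 23
g(k):  0  0  1  1  0  2  1  0  0  1  1  0  2  1  0  0  1  1  0  2  1  0  0  1
So g(23) = 1.

1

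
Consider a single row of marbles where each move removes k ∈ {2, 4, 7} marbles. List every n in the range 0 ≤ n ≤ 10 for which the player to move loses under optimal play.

0, 1, 6, 9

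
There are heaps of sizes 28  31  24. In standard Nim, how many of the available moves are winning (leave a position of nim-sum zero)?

Nim-sum: 28 ^ 31 ^ 24 = 27.
The overall nim-sum is X = 27. A heap of size p has a winning move iff p XOR X < p (reduce it to p XOR X).
  28: 28 XOR 27 = 7 < 28 — winning move (to 7).
  31: 31 XOR 27 = 4 < 31 — winning move (to 4).
  24: 24 XOR 27 = 3 < 24 — winning move (to 3).
That gives 3 winning moves.

3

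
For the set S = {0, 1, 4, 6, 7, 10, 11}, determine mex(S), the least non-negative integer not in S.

2

The values 0, 1 are all present; 2 is the first non-negative integer missing from the set.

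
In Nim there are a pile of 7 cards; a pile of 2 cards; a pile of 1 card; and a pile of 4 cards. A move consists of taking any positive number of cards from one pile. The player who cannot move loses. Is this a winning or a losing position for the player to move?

Compute the nim-sum pairwise:
7 ^ 2 = 5
5 ^ 1 = 4
4 ^ 4 = 0
The nim-sum is 0, so this is a P-position: the player to move is in a losing position under optimal play.

Losing position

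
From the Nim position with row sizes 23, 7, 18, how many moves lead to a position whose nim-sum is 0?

Compute the nim-sum pairwise:
23 ^ 7 = 16
16 ^ 18 = 2
The overall nim-sum is X = 2. A row of size p has a winning move iff p XOR X < p (reduce it to p XOR X).
  23: 23 XOR 2 = 21 < 23 — winning move (to 21).
  7: 7 XOR 2 = 5 < 7 — winning move (to 5).
  18: 18 XOR 2 = 16 < 18 — winning move (to 16).
That gives 3 winning moves.

3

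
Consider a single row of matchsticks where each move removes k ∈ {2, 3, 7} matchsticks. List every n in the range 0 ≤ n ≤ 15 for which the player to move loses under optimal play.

0, 1, 5, 6, 10, 11, 15

Grundy values for subtraction set {2, 3, 7}:
k:     0  1  2  3  4  5  6  7  8  9 10 11 12 13 14 15
g(k):  0  0  1  1  2  0  0  1  1  2  0  0  1  1  2  0
The P-positions (g = 0) in 0..15 are 0, 1, 5, 6, 10, 11, 15.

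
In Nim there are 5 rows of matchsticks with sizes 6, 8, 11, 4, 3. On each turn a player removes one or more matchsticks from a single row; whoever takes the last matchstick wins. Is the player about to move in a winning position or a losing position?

Winning position

Compute the nim-sum pairwise:
6 ⊕ 8 = 14
14 ⊕ 11 = 5
5 ⊕ 4 = 1
1 ⊕ 3 = 2
The nim-sum is 2 ≠ 0, so this is an N-position: the player to move can win.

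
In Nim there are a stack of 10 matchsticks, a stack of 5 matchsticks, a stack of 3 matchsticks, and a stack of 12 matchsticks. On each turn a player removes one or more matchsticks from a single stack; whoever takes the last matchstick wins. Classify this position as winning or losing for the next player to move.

Losing position

Nim-sum: 10 XOR 5 XOR 3 XOR 12 = 0.
The nim-sum is 0, so this is a P-position: the player to move is in a losing position under optimal play.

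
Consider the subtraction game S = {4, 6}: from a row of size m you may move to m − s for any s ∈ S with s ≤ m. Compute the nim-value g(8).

Compute g(0), g(1), … for moves {4, 6}:
k:     0  1  2  3  4  5  6  7  8
g(k):  0  0  0  0  1  1  1  1  2
So g(8) = 2.

2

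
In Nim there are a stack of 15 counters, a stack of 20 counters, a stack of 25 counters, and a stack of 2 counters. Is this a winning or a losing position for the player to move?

Nim-sum: 15 ⊕ 20 ⊕ 25 ⊕ 2 = 0.
The nim-sum is 0, so this is a P-position: the player to move is in a losing position under optimal play.

Losing position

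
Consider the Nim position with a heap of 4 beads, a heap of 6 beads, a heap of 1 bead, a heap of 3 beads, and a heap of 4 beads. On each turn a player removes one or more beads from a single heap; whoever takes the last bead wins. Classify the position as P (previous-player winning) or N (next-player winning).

N-position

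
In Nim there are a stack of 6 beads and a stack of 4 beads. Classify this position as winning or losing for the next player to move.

Nim-sum: 6 XOR 4 = 2.
The nim-sum is 2 ≠ 0, so this is an N-position: the player to move can win.

Winning position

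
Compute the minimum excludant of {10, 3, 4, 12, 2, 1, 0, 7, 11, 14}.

5

The values 0, 1, 2, 3, 4 are all present; 5 is the first non-negative integer missing from the set.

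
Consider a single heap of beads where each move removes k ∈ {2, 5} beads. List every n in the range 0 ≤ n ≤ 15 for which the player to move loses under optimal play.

0, 1, 4, 7, 8, 11, 14, 15

Compute g(0), g(1), … for moves {2, 5}:
k:     0  1  2  3  4  5  6  7  8  9 10 11 12 13 14 15
g(k):  0  0  1  1  0  2  1  0  0  1  1  0  2  1  0  0
The P-positions (g = 0) in 0..15 are 0, 1, 4, 7, 8, 11, 14, 15.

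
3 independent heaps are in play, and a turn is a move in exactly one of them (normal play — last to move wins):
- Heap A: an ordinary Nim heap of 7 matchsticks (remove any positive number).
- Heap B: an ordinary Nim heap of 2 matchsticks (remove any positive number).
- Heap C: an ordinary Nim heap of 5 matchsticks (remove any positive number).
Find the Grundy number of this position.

0

Heap A is a plain Nim heap of size 7, so its Grundy value is 7.
Heap B is a plain Nim heap of size 2, so its Grundy value is 2.
Heap C is a plain Nim heap of size 5, so its Grundy value is 5.
By the Sprague-Grundy theorem, the Grundy value of a sum of independent games is the XOR of the component values.
Combined value = 7 ⊕ 2 ⊕ 5 = 0.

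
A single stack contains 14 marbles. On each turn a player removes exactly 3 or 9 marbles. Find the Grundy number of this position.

Build the Grundy sequence with g(k) = mex{g(k−s) : s ∈ {3, 9}, s ≤ k}:
k:     0  1  2  3  4  5  6  7  8  9 10 11 12 13 14
g(k):  0  0  0  1  1  1  0  0  0  1  1  1  0  0  0
So g(14) = 0.

0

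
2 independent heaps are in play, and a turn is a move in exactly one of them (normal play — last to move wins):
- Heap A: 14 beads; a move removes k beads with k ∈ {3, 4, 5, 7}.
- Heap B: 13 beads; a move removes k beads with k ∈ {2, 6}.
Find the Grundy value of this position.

1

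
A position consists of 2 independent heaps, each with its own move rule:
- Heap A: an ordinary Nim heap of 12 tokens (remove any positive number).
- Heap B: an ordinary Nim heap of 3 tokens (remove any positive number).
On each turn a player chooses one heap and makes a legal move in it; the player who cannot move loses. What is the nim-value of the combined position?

Heap A is a plain Nim heap of size 12, so its Grundy value is 12.
Heap B is a plain Nim heap of size 3, so its Grundy value is 3.
By the Sprague-Grundy theorem, the Grundy value of a sum of independent games is the XOR of the component values.
Combined value = 12 ⊕ 3 = 15.

15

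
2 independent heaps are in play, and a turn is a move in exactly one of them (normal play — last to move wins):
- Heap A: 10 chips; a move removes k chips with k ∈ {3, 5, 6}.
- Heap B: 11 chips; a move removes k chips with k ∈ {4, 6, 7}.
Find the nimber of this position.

0

Build the Grundy sequence for heap A with g(k) = mex{g(k−s) : s ∈ {3, 5, 6}, s ≤ k}:
g(0) = mex{} = 0
g(1) = mex{} = 0
g(2) = mex{} = 0
g(3) = mex{0} = 1
g(4) = mex{0} = 1
g(5) = mex{0} = 1
g(6) = mex{0,1} = 2
g(7) = mex{0,1} = 2
g(8) = mex{0,1} = 2
g(9) = mex{1,2} = 0
g(10) = mex{1,2} = 0
So g(10) = 0.
Grundy values for heap B (subtraction set {4, 6, 7}):
k:     0  1  2  3  4  5  6  7  8  9 10 11
g(k):  0  0  0  0  1  1  1  1  2  2  2  0
So g(11) = 0.
By the Sprague-Grundy theorem, the Grundy value of a sum of independent games is the XOR of the component values.
Combined value = 0 ⊕ 0 = 0.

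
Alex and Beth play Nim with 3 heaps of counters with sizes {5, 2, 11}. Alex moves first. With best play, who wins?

Alex wins

Compute the nim-sum pairwise:
5 XOR 2 = 7
7 XOR 11 = 12
The nim-sum is 12 ≠ 0, so this is an N-position: the player to move can win; Alex has a winning move.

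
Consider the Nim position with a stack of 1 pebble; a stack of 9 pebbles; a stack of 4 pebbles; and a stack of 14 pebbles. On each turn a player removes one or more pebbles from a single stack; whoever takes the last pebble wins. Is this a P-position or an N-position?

N-position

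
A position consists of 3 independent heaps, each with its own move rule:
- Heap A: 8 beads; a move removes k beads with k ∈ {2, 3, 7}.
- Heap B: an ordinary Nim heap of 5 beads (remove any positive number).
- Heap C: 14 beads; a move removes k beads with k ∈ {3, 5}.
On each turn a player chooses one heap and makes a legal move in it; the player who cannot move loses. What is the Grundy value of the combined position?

For heap A, compute g(0), g(1), … with moves {2, 3, 7}:
g(0) = mex{} = 0
g(1) = mex{} = 0
g(2) = mex{0} = 1
g(3) = mex{0} = 1
g(4) = mex{0,1} = 2
g(5) = mex{1} = 0
g(6) = mex{1,2} = 0
g(7) = mex{0,2} = 1
g(8) = mex{0} = 1
So g(8) = 1.
Heap B is a plain Nim heap of size 5, so its Grundy value is 5.
Build the Grundy sequence for heap C with g(k) = mex{g(k−s) : s ∈ {3, 5}, s ≤ k}:
g(0) = mex{} = 0
g(1) = mex{} = 0
g(2) = mex{} = 0
g(3) = mex{0} = 1
g(4) = mex{0} = 1
g(5) = mex{0} = 1
g(6) = mex{0,1} = 2
g(7) = mex{0,1} = 2
g(8) = mex{1} = 0
g(9) = mex{1,2} = 0
g(10) = mex{1,2} = 0
g(11) = mex{0,2} = 1
g(12) = mex{0,2} = 1
g(13) = mex{0} = 1
g(14) = mex{0,1} = 2
So g(14) = 2.
The value of a disjunctive sum is the nim-sum of the parts.
Combined value = 1 ⊕ 5 ⊕ 2 = 6.

6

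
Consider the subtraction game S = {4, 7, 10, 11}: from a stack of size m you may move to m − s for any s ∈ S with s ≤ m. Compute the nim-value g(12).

3

Build the Grundy sequence with g(k) = mex{g(k−s) : s ∈ {4, 7, 10, 11}, s ≤ k}:
g(0) = mex{} = 0
g(1) = mex{} = 0
g(2) = mex{} = 0
g(3) = mex{} = 0
g(4) = mex{0} = 1
g(5) = mex{0} = 1
g(6) = mex{0} = 1
g(7) = mex{0} = 1
g(8) = mex{0,1} = 2
g(9) = mex{0,1} = 2
g(10) = mex{0,1} = 2
g(11) = mex{0,1} = 2
g(12) = mex{0,1,2} = 3
So g(12) = 3.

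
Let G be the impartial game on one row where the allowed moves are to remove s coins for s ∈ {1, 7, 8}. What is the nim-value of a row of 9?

3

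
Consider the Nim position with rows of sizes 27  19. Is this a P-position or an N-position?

N-position

In binary:
  11011  (27)
  10011  (19)
  -----
  01000  (8)
The nim-sum is 8 ≠ 0, so this is an N-position: the player to move can win.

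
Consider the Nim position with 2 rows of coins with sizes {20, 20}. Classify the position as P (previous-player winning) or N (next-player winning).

P-position

Compute the nim-sum pairwise:
20 XOR 20 = 0
The nim-sum is 0, so this is a P-position: the player to move is in a losing position under optimal play.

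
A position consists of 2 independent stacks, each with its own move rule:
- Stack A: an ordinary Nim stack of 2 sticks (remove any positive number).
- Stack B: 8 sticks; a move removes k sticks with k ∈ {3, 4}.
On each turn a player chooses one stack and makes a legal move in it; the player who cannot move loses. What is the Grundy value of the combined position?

Stack A is a plain Nim stack of size 2, so its Grundy value is 2.
Build the Grundy sequence for stack B with g(k) = mex{g(k−s) : s ∈ {3, 4}, s ≤ k}:
k:     0  1  2  3  4  5  6  7  8
g(k):  0  0  0  1  1  1  2  0  0
So g(8) = 0.
The value of a disjunctive sum is the nim-sum of the parts.
Combined value = 2 ⊕ 0 = 2.

2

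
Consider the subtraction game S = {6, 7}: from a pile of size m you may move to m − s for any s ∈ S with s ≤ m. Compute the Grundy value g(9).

1

Grundy values for subtraction set {6, 7}:
g(0) = mex{} = 0
g(1) = mex{} = 0
g(2) = mex{} = 0
g(3) = mex{} = 0
g(4) = mex{} = 0
g(5) = mex{} = 0
g(6) = mex{0} = 1
g(7) = mex{0} = 1
g(8) = mex{0} = 1
g(9) = mex{0} = 1
So g(9) = 1.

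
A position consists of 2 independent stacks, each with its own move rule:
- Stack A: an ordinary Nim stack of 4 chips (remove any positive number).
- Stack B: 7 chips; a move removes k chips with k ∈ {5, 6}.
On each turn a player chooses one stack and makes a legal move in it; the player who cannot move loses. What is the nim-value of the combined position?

5

Stack A is a plain Nim stack of size 4, so its Grundy value is 4.
Grundy values for stack B (subtraction set {5, 6}):
k:     0  1  2  3  4  5  6  7
g(k):  0  0  0  0  0  1  1  1
So g(7) = 1.
By the Sprague-Grundy theorem, the Grundy value of a sum of independent games is the XOR of the component values.
Combined value = 4 XOR 1 = 5.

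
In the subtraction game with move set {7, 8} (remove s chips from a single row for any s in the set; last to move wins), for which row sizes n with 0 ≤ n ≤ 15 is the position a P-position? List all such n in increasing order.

0, 1, 2, 3, 4, 5, 6, 15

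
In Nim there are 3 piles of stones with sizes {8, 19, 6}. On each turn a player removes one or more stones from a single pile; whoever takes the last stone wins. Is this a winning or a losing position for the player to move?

Nim-sum: 8 ^ 19 ^ 6 = 29.
The nim-sum is 29 ≠ 0, so this is an N-position: the player to move can win.

Winning position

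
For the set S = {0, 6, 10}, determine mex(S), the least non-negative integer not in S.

0 is in the set but 1 is not, so the mex is 1.

1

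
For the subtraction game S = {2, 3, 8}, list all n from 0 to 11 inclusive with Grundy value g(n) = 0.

0, 1, 5, 6, 10, 11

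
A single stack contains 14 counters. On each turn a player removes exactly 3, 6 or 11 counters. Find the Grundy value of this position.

Grundy values for subtraction set {3, 6, 11}:
k:     0  1  2  3  4  5  6  7  8  9 10 11 12 13 14
g(k):  0  0  0  1  1  1  2  2  2  0  0  3  1  1  0
So g(14) = 0.

0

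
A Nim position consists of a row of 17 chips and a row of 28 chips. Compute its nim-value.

13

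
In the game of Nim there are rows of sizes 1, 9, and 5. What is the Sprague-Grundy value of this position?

Compute the nim-sum pairwise:
1 XOR 9 = 8
8 XOR 5 = 13

13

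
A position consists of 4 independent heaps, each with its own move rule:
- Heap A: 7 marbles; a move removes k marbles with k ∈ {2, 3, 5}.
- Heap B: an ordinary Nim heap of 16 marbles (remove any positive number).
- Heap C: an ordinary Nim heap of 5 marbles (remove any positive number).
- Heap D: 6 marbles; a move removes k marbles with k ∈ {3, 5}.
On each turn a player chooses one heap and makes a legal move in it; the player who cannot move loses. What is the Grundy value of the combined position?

For heap A, compute g(0), g(1), … with moves {2, 3, 5}:
k:     0  1  2  3  4  5  6  7
g(k):  0  0  1  1  2  2  3  0
So g(7) = 0.
Heap B is a plain Nim heap of size 16, so its Grundy value is 16.
Heap C is a plain Nim heap of size 5, so its Grundy value is 5.
For heap D, compute g(0), g(1), … with moves {3, 5}:
k:     0  1  2  3  4  5  6
g(k):  0  0  0  1  1  1  2
So g(6) = 2.
By the Sprague-Grundy theorem, the Grundy value of a sum of independent games is the XOR of the component values.
Combined value = 0 ⊕ 16 ⊕ 5 ⊕ 2 = 23.

23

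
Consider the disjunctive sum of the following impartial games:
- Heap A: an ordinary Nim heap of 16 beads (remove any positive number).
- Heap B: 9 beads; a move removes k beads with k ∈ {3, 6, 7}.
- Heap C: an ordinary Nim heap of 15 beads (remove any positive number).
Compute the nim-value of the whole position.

28

Heap A is a plain Nim heap of size 16, so its Grundy value is 16.
Grundy values for heap B (subtraction set {3, 6, 7}):
k:     0  1  2  3  4  5  6  7  8  9
g(k):  0  0  0  1  1  1  2  2  2  3
So g(9) = 3.
Heap C is a plain Nim heap of size 15, so its Grundy value is 15.
By the Sprague-Grundy theorem, the Grundy value of a sum of independent games is the XOR of the component values.
Combined value = 16 XOR 3 XOR 15 = 28.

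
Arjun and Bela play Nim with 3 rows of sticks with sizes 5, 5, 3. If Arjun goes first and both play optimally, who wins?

Arjun wins

Compute the nim-sum pairwise:
5 ^ 5 = 0
0 ^ 3 = 3
The nim-sum is 3 ≠ 0, so this is an N-position: the player to move can win; Arjun has a winning move.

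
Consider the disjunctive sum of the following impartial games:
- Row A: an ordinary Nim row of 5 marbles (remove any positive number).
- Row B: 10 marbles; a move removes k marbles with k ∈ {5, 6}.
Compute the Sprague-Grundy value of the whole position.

Row A is a plain Nim row of size 5, so its Grundy value is 5.
For row B, compute g(0), g(1), … with moves {5, 6}:
k:     0  1  2  3  4  5  6  7  8  9 10
g(k):  0  0  0  0  0  1  1  1  1  1  2
So g(10) = 2.
The value of a disjunctive sum is the nim-sum of the parts.
Combined value = 5 XOR 2 = 7.

7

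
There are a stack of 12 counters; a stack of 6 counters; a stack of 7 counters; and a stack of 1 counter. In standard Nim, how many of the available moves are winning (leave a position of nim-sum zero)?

1

Compute the nim-sum pairwise:
12 ⊕ 6 = 10
10 ⊕ 7 = 13
13 ⊕ 1 = 12
The overall nim-sum is X = 12. A stack of size p has a winning move iff p XOR X < p (reduce it to p XOR X).
  12: 12 XOR 12 = 0 < 12 — winning move (to 0).
  6: 6 XOR 12 = 10 ≥ 6 — no move.
  7: 7 XOR 12 = 11 ≥ 7 — no move.
  1: 1 XOR 12 = 13 ≥ 1 — no move.
That gives 1 winning move.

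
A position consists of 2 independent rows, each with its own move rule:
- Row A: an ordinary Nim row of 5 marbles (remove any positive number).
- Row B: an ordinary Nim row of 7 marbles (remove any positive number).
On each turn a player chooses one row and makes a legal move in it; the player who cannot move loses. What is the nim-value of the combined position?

Row A is a plain Nim row of size 5, so its Grundy value is 5.
Row B is a plain Nim row of size 7, so its Grundy value is 7.
The value of a disjunctive sum is the nim-sum of the parts.
Combined value = 5 ⊕ 7 = 2.

2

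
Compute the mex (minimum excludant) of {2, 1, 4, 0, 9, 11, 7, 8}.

The values 0, 1, 2 are all present; 3 is the first non-negative integer missing from the set.

3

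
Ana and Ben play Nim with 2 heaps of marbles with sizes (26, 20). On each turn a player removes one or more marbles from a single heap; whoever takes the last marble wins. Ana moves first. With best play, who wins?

Ana wins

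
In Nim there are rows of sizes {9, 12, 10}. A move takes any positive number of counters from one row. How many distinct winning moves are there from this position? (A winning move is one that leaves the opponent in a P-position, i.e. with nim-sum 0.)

Nim-sum: 9 ^ 12 ^ 10 = 15.
The overall nim-sum is X = 15. A row of size p has a winning move iff p XOR X < p (reduce it to p XOR X).
  9: 9 XOR 15 = 6 < 9 — winning move (to 6).
  12: 12 XOR 15 = 3 < 12 — winning move (to 3).
  10: 10 XOR 15 = 5 < 10 — winning move (to 5).
That gives 3 winning moves.

3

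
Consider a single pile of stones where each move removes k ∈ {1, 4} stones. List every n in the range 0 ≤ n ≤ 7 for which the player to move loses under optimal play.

0, 2, 5, 7

Build the Grundy sequence with g(k) = mex{g(k−s) : s ∈ {1, 4}, s ≤ k}:
k:     0  1  2  3  4  5  6  7
g(k):  0  1  0  1  2  0  1  0
The P-positions (g = 0) in 0..7 are 0, 2, 5, 7.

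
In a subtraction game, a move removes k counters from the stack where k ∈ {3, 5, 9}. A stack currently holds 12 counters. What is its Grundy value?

0

Grundy values for subtraction set {3, 5, 9}:
g(0) = mex{} = 0
g(1) = mex{} = 0
g(2) = mex{} = 0
g(3) = mex{0} = 1
g(4) = mex{0} = 1
g(5) = mex{0} = 1
g(6) = mex{0,1} = 2
g(7) = mex{0,1} = 2
g(8) = mex{1} = 0
g(9) = mex{0,1,2} = 3
g(10) = mex{0,1,2} = 3
g(11) = mex{0,2} = 1
g(12) = mex{1,2,3} = 0
So g(12) = 0.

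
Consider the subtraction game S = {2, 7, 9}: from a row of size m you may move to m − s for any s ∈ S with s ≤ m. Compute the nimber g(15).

Compute g(0), g(1), … for moves {2, 7, 9}:
k:     0  1  2  3  4  5  6  7  8  9 10 11 12 13 14 15
g(k):  0  0  1  1  0  0  1  1  2  2  3  3  2  2  3  0
So g(15) = 0.

0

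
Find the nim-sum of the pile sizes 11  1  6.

12

Nim-sum: 11 XOR 1 XOR 6 = 12.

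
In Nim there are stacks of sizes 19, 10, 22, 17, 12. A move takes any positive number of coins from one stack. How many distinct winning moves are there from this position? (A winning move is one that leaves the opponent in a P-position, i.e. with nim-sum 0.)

3

In binary:
  10011  (19)
  01010  (10)
  10110  (22)
  10001  (17)
  01100  (12)
  -----
  10010  (18)
The overall nim-sum is X = 18. A stack of size p has a winning move iff p XOR X < p (reduce it to p XOR X).
  19: 19 XOR 18 = 1 < 19 — winning move (to 1).
  10: 10 XOR 18 = 24 ≥ 10 — no move.
  22: 22 XOR 18 = 4 < 22 — winning move (to 4).
  17: 17 XOR 18 = 3 < 17 — winning move (to 3).
  12: 12 XOR 18 = 30 ≥ 12 — no move.
That gives 3 winning moves.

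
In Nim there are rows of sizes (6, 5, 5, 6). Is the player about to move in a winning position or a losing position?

Losing position

Compute the nim-sum pairwise:
6 ^ 5 = 3
3 ^ 5 = 6
6 ^ 6 = 0
The nim-sum is 0, so this is a P-position: the player to move is in a losing position under optimal play.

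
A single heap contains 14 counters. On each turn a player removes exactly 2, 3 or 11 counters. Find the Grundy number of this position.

0

Compute g(0), g(1), … for moves {2, 3, 11}:
k:     0  1  2  3  4  5  6  7  8  9 10 11 12 13 14
g(k):  0  0  1  1  2  0  0  1  1  2  0  3  1  2  0
So g(14) = 0.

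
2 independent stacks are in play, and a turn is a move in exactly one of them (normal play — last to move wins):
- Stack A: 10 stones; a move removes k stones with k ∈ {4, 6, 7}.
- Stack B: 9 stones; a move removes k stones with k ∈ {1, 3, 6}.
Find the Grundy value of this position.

2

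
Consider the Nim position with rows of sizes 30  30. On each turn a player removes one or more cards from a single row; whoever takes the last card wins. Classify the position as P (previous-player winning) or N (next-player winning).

Compute the nim-sum pairwise:
30 ^ 30 = 0
The nim-sum is 0, so this is a P-position: the player to move is in a losing position under optimal play.

P-position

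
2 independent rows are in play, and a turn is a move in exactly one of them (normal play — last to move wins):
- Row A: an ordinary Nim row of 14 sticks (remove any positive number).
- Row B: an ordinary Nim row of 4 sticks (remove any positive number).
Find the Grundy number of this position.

10

Row A is a plain Nim row of size 14, so its Grundy value is 14.
Row B is a plain Nim row of size 4, so its Grundy value is 4.
By the Sprague-Grundy theorem, the Grundy value of a sum of independent games is the XOR of the component values.
Combined value = 14 XOR 4 = 10.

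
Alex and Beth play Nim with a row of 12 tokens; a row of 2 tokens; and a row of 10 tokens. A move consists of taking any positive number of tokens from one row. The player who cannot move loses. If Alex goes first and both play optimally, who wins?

Nim-sum: 12 ⊕ 2 ⊕ 10 = 4.
The nim-sum is 4 ≠ 0, so this is an N-position: the player to move can win; Alex has a winning move.

Alex wins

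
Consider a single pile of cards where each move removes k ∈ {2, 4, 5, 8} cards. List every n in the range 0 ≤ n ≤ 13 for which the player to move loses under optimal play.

0, 1, 7, 10, 13

Build the Grundy sequence with g(k) = mex{g(k−s) : s ∈ {2, 4, 5, 8}, s ≤ k}:
g(0) = mex{} = 0
g(1) = mex{} = 0
g(2) = mex{0} = 1
g(3) = mex{0} = 1
g(4) = mex{0,1} = 2
g(5) = mex{0,1} = 2
g(6) = mex{0,1,2} = 3
g(7) = mex{1,2} = 0
g(8) = mex{0,1,2,3} = 4
g(9) = mex{0,2} = 1
g(10) = mex{1,2,3,4} = 0
g(11) = mex{0,1,3} = 2
g(12) = mex{0,2,4} = 1
g(13) = mex{1,2,4} = 0
The P-positions (g = 0) in 0..13 are 0, 1, 7, 10, 13.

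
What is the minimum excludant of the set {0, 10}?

0 is in the set but 1 is not, so the mex is 1.

1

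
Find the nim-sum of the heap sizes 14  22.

In binary:
  01110  (14)
  10110  (22)
  -----
  11000  (24)

24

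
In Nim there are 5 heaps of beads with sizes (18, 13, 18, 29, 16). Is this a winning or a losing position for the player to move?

Losing position

Write each in binary and XOR column by column:
  10010  (18)
  01101  (13)
  10010  (18)
  11101  (29)
  10000  (16)
  -----
  00000  (0)
The nim-sum is 0, so this is a P-position: the player to move is in a losing position under optimal play.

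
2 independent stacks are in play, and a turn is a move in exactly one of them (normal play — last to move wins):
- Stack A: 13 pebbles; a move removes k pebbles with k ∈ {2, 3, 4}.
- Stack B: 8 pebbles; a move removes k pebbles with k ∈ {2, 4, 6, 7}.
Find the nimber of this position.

For stack A, compute g(0), g(1), … with moves {2, 3, 4}:
k:     0  1  2  3  4  5  6  7  8  9 10 11 12 13
g(k):  0  0  1  1  2  2  0  0  1  1  2  2  0  0
So g(13) = 0.
For stack B, compute g(0), g(1), … with moves {2, 4, 6, 7}:
g(0) = mex{} = 0
g(1) = mex{} = 0
g(2) = mex{0} = 1
g(3) = mex{0} = 1
g(4) = mex{0,1} = 2
g(5) = mex{0,1} = 2
g(6) = mex{0,1,2} = 3
g(7) = mex{0,1,2} = 3
g(8) = mex{0,1,2,3} = 4
So g(8) = 4.
By the Sprague-Grundy theorem, the Grundy value of a sum of independent games is the XOR of the component values.
Combined value = 0 ⊕ 4 = 4.

4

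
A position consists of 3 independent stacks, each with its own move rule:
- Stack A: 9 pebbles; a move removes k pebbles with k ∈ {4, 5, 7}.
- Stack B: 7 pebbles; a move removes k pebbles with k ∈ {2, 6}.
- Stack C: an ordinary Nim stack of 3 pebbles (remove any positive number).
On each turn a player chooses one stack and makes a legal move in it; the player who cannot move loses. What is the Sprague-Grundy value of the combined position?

Build the Grundy sequence for stack A with g(k) = mex{g(k−s) : s ∈ {4, 5, 7}, s ≤ k}:
k:     0  1  2  3  4  5  6  7  8  9
g(k):  0  0  0  0  1  1  1  1  2  2
So g(9) = 2.
Build the Grundy sequence for stack B with g(k) = mex{g(k−s) : s ∈ {2, 6}, s ≤ k}:
g(0) = mex{} = 0
g(1) = mex{} = 0
g(2) = mex{0} = 1
g(3) = mex{0} = 1
g(4) = mex{1} = 0
g(5) = mex{1} = 0
g(6) = mex{0} = 1
g(7) = mex{0} = 1
So g(7) = 1.
Stack C is a plain Nim stack of size 3, so its Grundy value is 3.
By the Sprague-Grundy theorem, the Grundy value of a sum of independent games is the XOR of the component values.
Combined value = 2 XOR 1 XOR 3 = 0.

0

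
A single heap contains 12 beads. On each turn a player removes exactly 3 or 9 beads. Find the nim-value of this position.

Grundy values for subtraction set {3, 9}:
k:     0  1  2  3  4  5  6  7  8  9 10 11 12
g(k):  0  0  0  1  1  1  0  0  0  1  1  1  0
So g(12) = 0.

0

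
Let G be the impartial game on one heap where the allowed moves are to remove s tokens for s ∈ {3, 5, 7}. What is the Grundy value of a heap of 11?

Grundy values for subtraction set {3, 5, 7}:
g(0) = mex{} = 0
g(1) = mex{} = 0
g(2) = mex{} = 0
g(3) = mex{0} = 1
g(4) = mex{0} = 1
g(5) = mex{0} = 1
g(6) = mex{0,1} = 2
g(7) = mex{0,1} = 2
g(8) = mex{0,1} = 2
g(9) = mex{0,1,2} = 3
g(10) = mex{1,2} = 0
g(11) = mex{1,2} = 0
So g(11) = 0.

0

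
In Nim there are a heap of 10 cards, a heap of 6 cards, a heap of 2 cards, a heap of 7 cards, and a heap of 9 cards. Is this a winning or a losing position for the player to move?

Losing position

Compute the nim-sum pairwise:
10 XOR 6 = 12
12 XOR 2 = 14
14 XOR 7 = 9
9 XOR 9 = 0
The nim-sum is 0, so this is a P-position: the player to move is in a losing position under optimal play.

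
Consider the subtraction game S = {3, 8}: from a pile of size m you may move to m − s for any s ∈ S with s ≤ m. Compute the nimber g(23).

Compute g(0), g(1), … for moves {3, 8}:
k:     0  1  2  3  4  5  6  7  8  9 10 11 12 13 14 15 16 17 18 19 20 21 22 23
g(k):  0  0  0  1  1  1  0  0  2  1  1  0  0  0  1  1  1  0  0  2  1  1  0  0
So g(23) = 0.

0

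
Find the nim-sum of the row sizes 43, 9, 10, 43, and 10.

Compute the nim-sum pairwise:
43 ⊕ 9 = 34
34 ⊕ 10 = 40
40 ⊕ 43 = 3
3 ⊕ 10 = 9

9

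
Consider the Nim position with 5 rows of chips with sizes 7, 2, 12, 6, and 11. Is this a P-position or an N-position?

N-position

Compute the nim-sum pairwise:
7 ^ 2 = 5
5 ^ 12 = 9
9 ^ 6 = 15
15 ^ 11 = 4
The nim-sum is 4 ≠ 0, so this is an N-position: the player to move can win.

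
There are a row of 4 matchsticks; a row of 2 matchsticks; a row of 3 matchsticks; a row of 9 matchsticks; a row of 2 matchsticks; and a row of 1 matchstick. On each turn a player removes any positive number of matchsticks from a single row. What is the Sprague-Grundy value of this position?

15

In binary:
  0100  (4)
  0010  (2)
  0011  (3)
  1001  (9)
  0010  (2)
  0001  (1)
  ----
  1111  (15)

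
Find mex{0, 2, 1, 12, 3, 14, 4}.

The values 0, 1, 2, 3, 4 are all present; 5 is the first non-negative integer missing from the set.

5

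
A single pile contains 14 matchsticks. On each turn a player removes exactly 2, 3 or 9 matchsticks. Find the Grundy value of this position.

Grundy values for subtraction set {2, 3, 9}:
g(0) = mex{} = 0
g(1) = mex{} = 0
g(2) = mex{0} = 1
g(3) = mex{0} = 1
g(4) = mex{0,1} = 2
g(5) = mex{1} = 0
g(6) = mex{1,2} = 0
g(7) = mex{0,2} = 1
g(8) = mex{0} = 1
g(9) = mex{0,1} = 2
g(10) = mex{0,1} = 2
g(11) = mex{1,2} = 0
g(12) = mex{1,2} = 0
g(13) = mex{0,2} = 1
g(14) = mex{0} = 1
So g(14) = 1.

1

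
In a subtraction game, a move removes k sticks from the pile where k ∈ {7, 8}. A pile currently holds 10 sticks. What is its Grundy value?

Compute g(0), g(1), … for moves {7, 8}:
k:     0  1  2  3  4  5  6  7  8  9 10
g(k):  0  0  0  0  0  0  0  1  1  1  1
So g(10) = 1.

1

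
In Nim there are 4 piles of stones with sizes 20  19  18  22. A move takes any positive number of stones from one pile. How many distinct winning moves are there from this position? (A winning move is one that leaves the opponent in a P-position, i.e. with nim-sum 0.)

3

Write each in binary and XOR column by column:
  10100  (20)
  10011  (19)
  10010  (18)
  10110  (22)
  -----
  00011  (3)
The overall nim-sum is X = 3. A pile of size p has a winning move iff p XOR X < p (reduce it to p XOR X).
  20: 20 XOR 3 = 23 ≥ 20 — no move.
  19: 19 XOR 3 = 16 < 19 — winning move (to 16).
  18: 18 XOR 3 = 17 < 18 — winning move (to 17).
  22: 22 XOR 3 = 21 < 22 — winning move (to 21).
That gives 3 winning moves.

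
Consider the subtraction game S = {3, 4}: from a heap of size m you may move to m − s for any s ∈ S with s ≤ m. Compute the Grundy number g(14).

0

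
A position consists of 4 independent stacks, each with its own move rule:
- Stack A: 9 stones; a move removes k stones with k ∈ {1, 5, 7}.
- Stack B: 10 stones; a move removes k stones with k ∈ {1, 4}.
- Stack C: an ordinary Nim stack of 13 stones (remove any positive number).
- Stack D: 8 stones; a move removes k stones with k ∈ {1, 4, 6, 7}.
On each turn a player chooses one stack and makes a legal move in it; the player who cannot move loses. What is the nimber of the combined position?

15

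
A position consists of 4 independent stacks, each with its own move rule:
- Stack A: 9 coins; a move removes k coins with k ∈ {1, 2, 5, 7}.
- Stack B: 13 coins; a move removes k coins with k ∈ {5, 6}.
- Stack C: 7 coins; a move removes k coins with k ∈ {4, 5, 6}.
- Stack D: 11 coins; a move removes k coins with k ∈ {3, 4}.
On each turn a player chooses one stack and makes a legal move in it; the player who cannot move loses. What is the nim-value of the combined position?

0

Build the Grundy sequence for stack A with g(k) = mex{g(k−s) : s ∈ {1, 2, 5, 7}, s ≤ k}:
k:     0  1  2  3  4  5  6  7  8  9
g(k):  0  1  2  0  1  2  0  1  2  0
So g(9) = 0.
For stack B, compute g(0), g(1), … with moves {5, 6}:
g(0) = mex{} = 0
g(1) = mex{} = 0
g(2) = mex{} = 0
g(3) = mex{} = 0
g(4) = mex{} = 0
g(5) = mex{0} = 1
g(6) = mex{0} = 1
g(7) = mex{0} = 1
g(8) = mex{0} = 1
g(9) = mex{0} = 1
g(10) = mex{0,1} = 2
g(11) = mex{1} = 0
g(12) = mex{1} = 0
g(13) = mex{1} = 0
So g(13) = 0.
Grundy values for stack C (subtraction set {4, 5, 6}):
k:     0  1  2  3  4  5  6  7
g(k):  0  0  0  0  1  1  1  1
So g(7) = 1.
Grundy values for stack D (subtraction set {3, 4}):
k:     0  1  2  3  4  5  6  7  8  9 10 11
g(k):  0  0  0  1  1  1  2  0  0  0  1  1
So g(11) = 1.
By the Sprague-Grundy theorem, the Grundy value of a sum of independent games is the XOR of the component values.
Combined value = 0 XOR 0 XOR 1 XOR 1 = 0.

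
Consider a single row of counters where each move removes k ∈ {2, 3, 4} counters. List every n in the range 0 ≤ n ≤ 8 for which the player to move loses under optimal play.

0, 1, 6, 7

Build the Grundy sequence with g(k) = mex{g(k−s) : s ∈ {2, 3, 4}, s ≤ k}:
k:     0  1  2  3  4  5  6  7  8
g(k):  0  0  1  1  2  2  0  0  1
The P-positions (g = 0) in 0..8 are 0, 1, 6, 7.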